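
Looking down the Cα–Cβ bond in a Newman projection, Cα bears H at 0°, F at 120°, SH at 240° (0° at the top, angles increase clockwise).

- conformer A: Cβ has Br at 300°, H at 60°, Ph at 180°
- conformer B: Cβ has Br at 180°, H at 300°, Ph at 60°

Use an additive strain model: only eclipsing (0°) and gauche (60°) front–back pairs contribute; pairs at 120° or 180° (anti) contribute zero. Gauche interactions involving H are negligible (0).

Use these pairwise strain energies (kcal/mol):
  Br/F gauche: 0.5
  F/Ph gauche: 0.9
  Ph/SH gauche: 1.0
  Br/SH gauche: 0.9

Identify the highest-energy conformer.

A

A (staggered): F(120°)/Ph(180°) gauche 0.9; SH(240°)/Br(300°) gauche 0.9; SH(240°)/Ph(180°) gauche 1.0 → 2.8 kcal/mol.
B (staggered): F(120°)/Br(180°) gauche 0.5; F(120°)/Ph(60°) gauche 0.9; SH(240°)/Br(180°) gauche 0.9 → 2.3 kcal/mol.
A has the highest total (2.8 kcal/mol).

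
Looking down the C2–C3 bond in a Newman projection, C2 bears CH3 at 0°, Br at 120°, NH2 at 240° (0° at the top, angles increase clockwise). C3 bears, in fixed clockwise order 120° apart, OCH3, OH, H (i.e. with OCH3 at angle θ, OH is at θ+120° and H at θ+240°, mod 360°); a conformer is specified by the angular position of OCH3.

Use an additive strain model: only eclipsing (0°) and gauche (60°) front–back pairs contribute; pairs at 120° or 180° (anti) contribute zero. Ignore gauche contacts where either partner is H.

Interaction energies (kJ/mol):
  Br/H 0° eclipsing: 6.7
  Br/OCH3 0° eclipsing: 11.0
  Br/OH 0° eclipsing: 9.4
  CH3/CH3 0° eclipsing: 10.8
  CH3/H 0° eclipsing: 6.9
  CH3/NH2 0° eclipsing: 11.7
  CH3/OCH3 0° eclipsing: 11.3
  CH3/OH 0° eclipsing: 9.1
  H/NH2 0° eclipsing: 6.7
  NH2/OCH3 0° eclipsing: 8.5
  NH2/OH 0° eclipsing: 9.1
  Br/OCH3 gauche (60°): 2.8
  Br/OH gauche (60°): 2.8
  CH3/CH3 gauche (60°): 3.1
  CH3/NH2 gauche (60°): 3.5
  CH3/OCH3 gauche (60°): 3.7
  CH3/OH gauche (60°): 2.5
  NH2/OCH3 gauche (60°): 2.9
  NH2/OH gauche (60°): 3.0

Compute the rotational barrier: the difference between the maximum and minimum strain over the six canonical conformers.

16.2 kJ/mol

OCH3 at 0° (eclipsed): CH3(0°)/OCH3(0°) eclipsed 11.3; Br(120°)/OH(120°) eclipsed 9.4; NH2(240°)/H(240°) eclipsed 6.7 → 27.4 kJ/mol.
OCH3 at 60° (staggered): CH3(0°)/OCH3(60°) gauche 3.7; Br(120°)/OCH3(60°) gauche 2.8; Br(120°)/OH(180°) gauche 2.8; NH2(240°)/OH(180°) gauche 3.0 → 12.3 kJ/mol.
OCH3 at 120° (eclipsed): CH3(0°)/H(0°) eclipsed 6.9; Br(120°)/OCH3(120°) eclipsed 11.0; NH2(240°)/OH(240°) eclipsed 9.1 → 27.0 kJ/mol.
OCH3 at 180° (staggered): CH3(0°)/OH(300°) gauche 2.5; Br(120°)/OCH3(180°) gauche 2.8; NH2(240°)/OCH3(180°) gauche 2.9; NH2(240°)/OH(300°) gauche 3.0 → 11.2 kJ/mol.
OCH3 at 240° (eclipsed): CH3(0°)/OH(0°) eclipsed 9.1; Br(120°)/H(120°) eclipsed 6.7; NH2(240°)/OCH3(240°) eclipsed 8.5 → 24.3 kJ/mol.
OCH3 at 300° (staggered): CH3(0°)/OCH3(300°) gauche 3.7; CH3(0°)/OH(60°) gauche 2.5; Br(120°)/OH(60°) gauche 2.8; NH2(240°)/OCH3(300°) gauche 2.9 → 11.9 kJ/mol.
Max at 0° (27.4 kJ/mol), min at 180° (11.2 kJ/mol); barrier = 16.2 kJ/mol.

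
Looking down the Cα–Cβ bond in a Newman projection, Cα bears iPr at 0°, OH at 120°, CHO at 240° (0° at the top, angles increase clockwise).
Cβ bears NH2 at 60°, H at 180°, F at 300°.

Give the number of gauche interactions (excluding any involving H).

Non-H gauche pairs: iPr(0°)/NH2(60°); iPr(0°)/F(300°); OH(120°)/NH2(60°); CHO(240°)/F(300°) — 4 interactions.

4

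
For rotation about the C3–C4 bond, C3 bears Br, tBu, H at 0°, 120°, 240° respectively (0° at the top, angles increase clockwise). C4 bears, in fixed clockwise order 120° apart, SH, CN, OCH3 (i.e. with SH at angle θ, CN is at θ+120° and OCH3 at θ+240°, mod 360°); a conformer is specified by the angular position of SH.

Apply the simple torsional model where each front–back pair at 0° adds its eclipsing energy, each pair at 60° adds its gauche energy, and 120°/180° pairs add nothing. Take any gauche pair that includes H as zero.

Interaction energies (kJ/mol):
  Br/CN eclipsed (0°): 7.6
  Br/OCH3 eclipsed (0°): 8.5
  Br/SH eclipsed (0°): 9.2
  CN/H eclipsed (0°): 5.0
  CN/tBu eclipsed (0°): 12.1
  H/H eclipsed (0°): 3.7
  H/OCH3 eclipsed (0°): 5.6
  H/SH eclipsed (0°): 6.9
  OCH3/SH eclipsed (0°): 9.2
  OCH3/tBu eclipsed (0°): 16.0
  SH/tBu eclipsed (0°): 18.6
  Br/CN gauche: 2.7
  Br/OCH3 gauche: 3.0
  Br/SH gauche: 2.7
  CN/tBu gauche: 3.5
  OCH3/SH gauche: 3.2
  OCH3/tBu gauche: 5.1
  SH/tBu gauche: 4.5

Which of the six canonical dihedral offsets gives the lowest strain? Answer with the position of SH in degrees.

SH at 0° is eclipsed. Br at 0° is eclipsed with SH at 0° (9.2); tBu at 120° is eclipsed with CN at 120° (12.1); H at 240° is eclipsed with OCH3 at 240° (5.6). Total 26.9 kJ/mol.
SH at 60° is staggered. Br at 0° is gauche with SH at 60° (2.7); Br at 0° is gauche with OCH3 at 300° (3.0); tBu at 120° is gauche with SH at 60° (4.5); tBu at 120° is gauche with CN at 180° (3.5). Total 13.7 kJ/mol.
SH at 120° is eclipsed. Br at 0° is eclipsed with OCH3 at 0° (8.5); tBu at 120° is eclipsed with SH at 120° (18.6); H at 240° is eclipsed with CN at 240° (5.0). Total 32.1 kJ/mol.
SH at 180° is staggered. Br at 0° is gauche with CN at 300° (2.7); Br at 0° is gauche with OCH3 at 60° (3.0); tBu at 120° is gauche with SH at 180° (4.5); tBu at 120° is gauche with OCH3 at 60° (5.1). Total 15.3 kJ/mol.
SH at 240° is eclipsed. Br at 0° is eclipsed with CN at 0° (7.6); tBu at 120° is eclipsed with OCH3 at 120° (16.0); H at 240° is eclipsed with SH at 240° (6.9). Total 30.5 kJ/mol.
SH at 300° is staggered. Br at 0° is gauche with SH at 300° (2.7); Br at 0° is gauche with CN at 60° (2.7); tBu at 120° is gauche with CN at 60° (3.5); tBu at 120° is gauche with OCH3 at 180° (5.1). Total 14.0 kJ/mol.
The minimum (13.7 kJ/mol) occurs with SH at 60°.

60°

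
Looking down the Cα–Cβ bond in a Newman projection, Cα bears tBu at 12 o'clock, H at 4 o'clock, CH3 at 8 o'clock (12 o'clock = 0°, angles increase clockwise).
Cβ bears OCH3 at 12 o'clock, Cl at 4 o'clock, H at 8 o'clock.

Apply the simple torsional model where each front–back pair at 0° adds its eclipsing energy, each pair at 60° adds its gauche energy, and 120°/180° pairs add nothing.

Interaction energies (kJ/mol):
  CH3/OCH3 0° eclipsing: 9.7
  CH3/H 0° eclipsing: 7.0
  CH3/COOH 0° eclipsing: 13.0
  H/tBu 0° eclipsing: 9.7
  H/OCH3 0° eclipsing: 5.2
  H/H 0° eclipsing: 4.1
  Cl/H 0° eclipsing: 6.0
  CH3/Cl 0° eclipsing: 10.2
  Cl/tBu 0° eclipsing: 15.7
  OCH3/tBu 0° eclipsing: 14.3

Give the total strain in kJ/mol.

This conformer (eclipsed): tBu–OCH3 eclipsed, H–Cl eclipsed, CH3–H eclipsed; 14.3 + 6.0 + 7.0 = 27.3 kJ/mol.

27.3 kJ/mol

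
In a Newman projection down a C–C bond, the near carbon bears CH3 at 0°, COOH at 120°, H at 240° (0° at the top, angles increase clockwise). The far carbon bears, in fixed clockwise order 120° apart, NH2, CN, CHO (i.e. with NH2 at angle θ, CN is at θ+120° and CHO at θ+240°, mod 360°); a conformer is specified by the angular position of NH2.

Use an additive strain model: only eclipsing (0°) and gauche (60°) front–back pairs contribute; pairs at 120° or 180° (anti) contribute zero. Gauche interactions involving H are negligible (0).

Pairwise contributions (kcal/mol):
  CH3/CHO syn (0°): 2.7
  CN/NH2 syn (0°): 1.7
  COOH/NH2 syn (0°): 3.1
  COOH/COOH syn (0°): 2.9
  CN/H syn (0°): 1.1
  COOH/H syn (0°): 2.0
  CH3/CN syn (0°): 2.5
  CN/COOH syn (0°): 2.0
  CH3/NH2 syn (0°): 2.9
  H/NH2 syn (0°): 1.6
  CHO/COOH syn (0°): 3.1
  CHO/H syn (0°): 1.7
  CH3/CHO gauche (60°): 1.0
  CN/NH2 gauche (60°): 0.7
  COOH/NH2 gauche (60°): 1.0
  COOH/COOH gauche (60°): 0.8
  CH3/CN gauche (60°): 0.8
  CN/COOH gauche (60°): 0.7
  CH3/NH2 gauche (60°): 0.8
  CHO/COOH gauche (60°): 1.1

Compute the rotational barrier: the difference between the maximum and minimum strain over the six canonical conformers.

3.8 kcal/mol

NH2 at 0° (eclipsed): CH3(0°)/NH2(0°) eclipsed 2.9; COOH(120°)/CN(120°) eclipsed 2.0; H(240°)/CHO(240°) eclipsed 1.7 → 6.6 kcal/mol.
NH2 at 60° (staggered): CH3(0°)/NH2(60°) gauche 0.8; CH3(0°)/CHO(300°) gauche 1.0; COOH(120°)/NH2(60°) gauche 1.0; COOH(120°)/CN(180°) gauche 0.7 → 3.5 kcal/mol.
NH2 at 120° (eclipsed): CH3(0°)/CHO(0°) eclipsed 2.7; COOH(120°)/NH2(120°) eclipsed 3.1; H(240°)/CN(240°) eclipsed 1.1 → 6.9 kcal/mol.
NH2 at 180° (staggered): CH3(0°)/CN(300°) gauche 0.8; CH3(0°)/CHO(60°) gauche 1.0; COOH(120°)/NH2(180°) gauche 1.0; COOH(120°)/CHO(60°) gauche 1.1 → 3.9 kcal/mol.
NH2 at 240° (eclipsed): CH3(0°)/CN(0°) eclipsed 2.5; COOH(120°)/CHO(120°) eclipsed 3.1; H(240°)/NH2(240°) eclipsed 1.6 → 7.2 kcal/mol.
NH2 at 300° (staggered): CH3(0°)/NH2(300°) gauche 0.8; CH3(0°)/CN(60°) gauche 0.8; COOH(120°)/CN(60°) gauche 0.7; COOH(120°)/CHO(180°) gauche 1.1 → 3.4 kcal/mol.
Max at 240° (7.2 kcal/mol), min at 300° (3.4 kcal/mol); barrier = 3.8 kcal/mol.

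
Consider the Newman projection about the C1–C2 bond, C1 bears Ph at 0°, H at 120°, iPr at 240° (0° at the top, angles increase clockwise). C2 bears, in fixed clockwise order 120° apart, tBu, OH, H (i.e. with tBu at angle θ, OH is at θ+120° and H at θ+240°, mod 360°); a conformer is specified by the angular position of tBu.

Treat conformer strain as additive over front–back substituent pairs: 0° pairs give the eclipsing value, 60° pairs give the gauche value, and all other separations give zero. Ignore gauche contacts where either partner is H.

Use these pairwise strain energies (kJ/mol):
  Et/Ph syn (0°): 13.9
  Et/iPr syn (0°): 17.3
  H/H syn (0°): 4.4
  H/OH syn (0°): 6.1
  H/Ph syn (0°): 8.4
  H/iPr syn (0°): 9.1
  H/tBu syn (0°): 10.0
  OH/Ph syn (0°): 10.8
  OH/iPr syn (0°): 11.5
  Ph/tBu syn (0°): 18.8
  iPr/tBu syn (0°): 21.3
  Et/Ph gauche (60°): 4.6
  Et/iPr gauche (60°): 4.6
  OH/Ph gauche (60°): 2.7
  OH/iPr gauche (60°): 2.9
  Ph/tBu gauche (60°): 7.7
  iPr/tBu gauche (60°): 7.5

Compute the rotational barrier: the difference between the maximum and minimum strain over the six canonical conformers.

tBu at 0° (eclipsed): Ph–tBu eclipsed, H–OH eclipsed, iPr–H eclipsed; 18.8 + 6.1 + 9.1 = 34.0 kJ/mol.
tBu at 60° (staggered): Ph–tBu gauche, iPr–OH gauche; 7.7 + 2.9 = 10.6 kJ/mol.
tBu at 120° (eclipsed): Ph–H eclipsed, H–tBu eclipsed, iPr–OH eclipsed; 8.4 + 10.0 + 11.5 = 29.9 kJ/mol.
tBu at 180° (staggered): Ph–OH gauche, iPr–tBu gauche, iPr–OH gauche; 2.7 + 7.5 + 2.9 = 13.1 kJ/mol.
tBu at 240° (eclipsed): Ph–OH eclipsed, H–H eclipsed, iPr–tBu eclipsed; 10.8 + 4.4 + 21.3 = 36.5 kJ/mol.
tBu at 300° (staggered): Ph–tBu gauche, Ph–OH gauche, iPr–tBu gauche; 7.7 + 2.7 + 7.5 = 17.9 kJ/mol.
Max at 240° (36.5 kJ/mol), min at 60° (10.6 kJ/mol); barrier = 25.9 kJ/mol.

25.9 kJ/mol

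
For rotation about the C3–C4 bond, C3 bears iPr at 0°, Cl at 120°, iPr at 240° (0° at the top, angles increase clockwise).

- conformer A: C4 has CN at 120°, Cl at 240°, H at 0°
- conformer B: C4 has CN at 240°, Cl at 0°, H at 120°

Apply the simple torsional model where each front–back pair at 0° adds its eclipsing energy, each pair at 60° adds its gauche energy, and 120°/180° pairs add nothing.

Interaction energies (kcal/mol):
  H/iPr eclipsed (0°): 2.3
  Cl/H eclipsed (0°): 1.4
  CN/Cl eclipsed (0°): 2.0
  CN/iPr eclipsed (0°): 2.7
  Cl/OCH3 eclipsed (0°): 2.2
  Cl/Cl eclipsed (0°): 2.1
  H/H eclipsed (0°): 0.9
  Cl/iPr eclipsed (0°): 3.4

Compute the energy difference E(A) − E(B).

+0.2 kcal/mol

A is eclipsed. iPr at 0° is eclipsed with H at 0° (2.3); Cl at 120° is eclipsed with CN at 120° (2.0); iPr at 240° is eclipsed with Cl at 240° (3.4). Total 7.7 kcal/mol.
B is eclipsed. iPr at 0° is eclipsed with Cl at 0° (3.4); Cl at 120° is eclipsed with H at 120° (1.4); iPr at 240° is eclipsed with CN at 240° (2.7). Total 7.5 kcal/mol.
E(A) − E(B) = 7.7 − 7.5 = +0.2 kcal/mol.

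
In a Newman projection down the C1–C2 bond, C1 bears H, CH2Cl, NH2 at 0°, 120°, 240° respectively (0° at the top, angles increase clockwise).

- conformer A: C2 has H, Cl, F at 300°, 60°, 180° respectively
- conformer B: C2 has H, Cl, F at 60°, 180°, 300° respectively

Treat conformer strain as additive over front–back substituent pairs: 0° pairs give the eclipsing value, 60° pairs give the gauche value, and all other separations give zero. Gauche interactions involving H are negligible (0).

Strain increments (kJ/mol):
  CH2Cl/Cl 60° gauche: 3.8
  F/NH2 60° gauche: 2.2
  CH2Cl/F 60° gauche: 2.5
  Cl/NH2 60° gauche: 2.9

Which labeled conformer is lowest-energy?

A

A (staggered): CH2Cl–Cl gauche, CH2Cl–F gauche, NH2–F gauche; 3.8 + 2.5 + 2.2 = 8.5 kJ/mol.
B (staggered): CH2Cl–Cl gauche, NH2–Cl gauche, NH2–F gauche; 3.8 + 2.9 + 2.2 = 8.9 kJ/mol.
A has the lowest total (8.5 kJ/mol).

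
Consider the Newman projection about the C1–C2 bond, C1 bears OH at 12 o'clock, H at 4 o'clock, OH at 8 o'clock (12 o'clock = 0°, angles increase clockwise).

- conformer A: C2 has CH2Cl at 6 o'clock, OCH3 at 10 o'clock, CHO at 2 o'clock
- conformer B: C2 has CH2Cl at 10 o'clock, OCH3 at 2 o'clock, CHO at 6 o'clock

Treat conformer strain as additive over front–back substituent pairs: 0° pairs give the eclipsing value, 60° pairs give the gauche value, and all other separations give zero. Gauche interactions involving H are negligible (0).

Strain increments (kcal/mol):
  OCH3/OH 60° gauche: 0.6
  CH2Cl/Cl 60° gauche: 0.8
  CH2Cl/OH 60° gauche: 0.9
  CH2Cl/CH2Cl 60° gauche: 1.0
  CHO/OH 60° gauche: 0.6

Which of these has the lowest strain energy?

A (staggered): OH–OCH3 gauche, OH–CHO gauche, OH–CH2Cl gauche, OH–OCH3 gauche; 0.6 + 0.6 + 0.9 + 0.6 = 2.7 kcal/mol.
B (staggered): OH–CH2Cl gauche, OH–OCH3 gauche, OH–CH2Cl gauche, OH–CHO gauche; 0.9 + 0.6 + 0.9 + 0.6 = 3.0 kcal/mol.
A has the lowest total (2.7 kcal/mol).

A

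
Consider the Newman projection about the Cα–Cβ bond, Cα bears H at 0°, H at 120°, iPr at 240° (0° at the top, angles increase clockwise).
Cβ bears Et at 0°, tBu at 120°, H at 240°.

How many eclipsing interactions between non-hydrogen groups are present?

Every eclipsing pair involves H, so the count is 0.

0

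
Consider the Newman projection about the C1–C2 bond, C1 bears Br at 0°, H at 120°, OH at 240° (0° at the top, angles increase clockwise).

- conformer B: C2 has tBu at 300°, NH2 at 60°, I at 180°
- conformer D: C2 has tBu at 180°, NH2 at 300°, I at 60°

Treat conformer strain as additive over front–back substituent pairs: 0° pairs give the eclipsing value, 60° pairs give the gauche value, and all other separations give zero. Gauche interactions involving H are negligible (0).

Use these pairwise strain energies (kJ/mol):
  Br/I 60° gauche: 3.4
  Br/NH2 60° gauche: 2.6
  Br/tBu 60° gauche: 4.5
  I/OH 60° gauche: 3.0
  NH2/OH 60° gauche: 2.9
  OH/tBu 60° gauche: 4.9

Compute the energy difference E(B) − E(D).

+1.2 kJ/mol

B (staggered): Br–tBu gauche, Br–NH2 gauche, OH–tBu gauche, OH–I gauche; 4.5 + 2.6 + 4.9 + 3.0 = 15.0 kJ/mol.
D (staggered): Br–NH2 gauche, Br–I gauche, OH–tBu gauche, OH–NH2 gauche; 2.6 + 3.4 + 4.9 + 2.9 = 13.8 kJ/mol.
E(B) − E(D) = 15.0 − 13.8 = +1.2 kJ/mol.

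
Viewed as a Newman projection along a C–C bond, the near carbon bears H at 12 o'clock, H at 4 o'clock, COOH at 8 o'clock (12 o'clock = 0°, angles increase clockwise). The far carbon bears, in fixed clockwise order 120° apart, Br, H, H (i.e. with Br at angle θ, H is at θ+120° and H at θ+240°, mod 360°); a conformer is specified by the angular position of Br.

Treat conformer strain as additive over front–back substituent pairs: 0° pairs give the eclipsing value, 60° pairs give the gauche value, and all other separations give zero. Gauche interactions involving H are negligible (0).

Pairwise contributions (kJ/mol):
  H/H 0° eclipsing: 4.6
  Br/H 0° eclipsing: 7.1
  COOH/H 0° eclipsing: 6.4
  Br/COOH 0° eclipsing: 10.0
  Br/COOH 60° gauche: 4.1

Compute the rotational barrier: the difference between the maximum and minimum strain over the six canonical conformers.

19.2 kJ/mol

Br at 0° (eclipsed): H–Br eclipsed, H–H eclipsed, COOH–H eclipsed; 7.1 + 4.6 + 6.4 = 18.1 kJ/mol.
Br at 60° (staggered): no non-H gauche contacts → 0.0 kJ/mol.
Br at 120° (eclipsed): H–H eclipsed, H–Br eclipsed, COOH–H eclipsed; 4.6 + 7.1 + 6.4 = 18.1 kJ/mol.
Br at 180° (staggered): COOH–Br gauche; 4.1 = 4.1 kJ/mol.
Br at 240° (eclipsed): H–H eclipsed, H–H eclipsed, COOH–Br eclipsed; 4.6 + 4.6 + 10.0 = 19.2 kJ/mol.
Br at 300° (staggered): COOH–Br gauche; 4.1 = 4.1 kJ/mol.
Max at 240° (19.2 kJ/mol), min at 60° (0.0 kJ/mol); barrier = 19.2 kJ/mol.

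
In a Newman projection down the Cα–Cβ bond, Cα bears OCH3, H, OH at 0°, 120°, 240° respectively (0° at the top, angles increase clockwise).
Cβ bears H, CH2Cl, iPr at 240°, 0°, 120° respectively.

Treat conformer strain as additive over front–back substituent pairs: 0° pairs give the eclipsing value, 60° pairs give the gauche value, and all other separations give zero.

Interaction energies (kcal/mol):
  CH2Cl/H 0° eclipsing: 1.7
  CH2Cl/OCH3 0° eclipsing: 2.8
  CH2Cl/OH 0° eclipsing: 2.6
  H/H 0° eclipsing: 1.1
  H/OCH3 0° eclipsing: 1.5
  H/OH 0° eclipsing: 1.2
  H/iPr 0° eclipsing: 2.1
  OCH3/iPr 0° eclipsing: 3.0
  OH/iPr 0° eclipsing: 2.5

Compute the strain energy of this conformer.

6.1 kcal/mol

This conformer (eclipsed): OCH3(0°)/CH2Cl(0°) eclipsed 2.8; H(120°)/iPr(120°) eclipsed 2.1; OH(240°)/H(240°) eclipsed 1.2 → 6.1 kcal/mol.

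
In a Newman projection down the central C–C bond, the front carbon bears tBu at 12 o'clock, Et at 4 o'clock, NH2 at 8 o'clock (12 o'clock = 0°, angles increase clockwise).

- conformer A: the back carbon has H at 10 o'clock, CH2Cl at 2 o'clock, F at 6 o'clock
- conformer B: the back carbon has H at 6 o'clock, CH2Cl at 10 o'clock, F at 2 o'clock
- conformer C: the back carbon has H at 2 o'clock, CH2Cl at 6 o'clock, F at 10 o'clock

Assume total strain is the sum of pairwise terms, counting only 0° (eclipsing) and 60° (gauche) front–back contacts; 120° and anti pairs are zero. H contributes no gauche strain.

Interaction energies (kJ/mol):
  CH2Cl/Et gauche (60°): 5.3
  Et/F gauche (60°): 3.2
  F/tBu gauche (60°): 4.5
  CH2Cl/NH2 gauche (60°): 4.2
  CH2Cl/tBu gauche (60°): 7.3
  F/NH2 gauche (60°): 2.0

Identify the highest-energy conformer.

B

A (staggered): tBu(0°)/CH2Cl(60°) gauche 7.3; Et(120°)/CH2Cl(60°) gauche 5.3; Et(120°)/F(180°) gauche 3.2; NH2(240°)/F(180°) gauche 2.0 → 17.8 kJ/mol.
B (staggered): tBu(0°)/CH2Cl(300°) gauche 7.3; tBu(0°)/F(60°) gauche 4.5; Et(120°)/F(60°) gauche 3.2; NH2(240°)/CH2Cl(300°) gauche 4.2 → 19.2 kJ/mol.
C (staggered): tBu(0°)/F(300°) gauche 4.5; Et(120°)/CH2Cl(180°) gauche 5.3; NH2(240°)/CH2Cl(180°) gauche 4.2; NH2(240°)/F(300°) gauche 2.0 → 16.0 kJ/mol.
B has the highest total (19.2 kJ/mol).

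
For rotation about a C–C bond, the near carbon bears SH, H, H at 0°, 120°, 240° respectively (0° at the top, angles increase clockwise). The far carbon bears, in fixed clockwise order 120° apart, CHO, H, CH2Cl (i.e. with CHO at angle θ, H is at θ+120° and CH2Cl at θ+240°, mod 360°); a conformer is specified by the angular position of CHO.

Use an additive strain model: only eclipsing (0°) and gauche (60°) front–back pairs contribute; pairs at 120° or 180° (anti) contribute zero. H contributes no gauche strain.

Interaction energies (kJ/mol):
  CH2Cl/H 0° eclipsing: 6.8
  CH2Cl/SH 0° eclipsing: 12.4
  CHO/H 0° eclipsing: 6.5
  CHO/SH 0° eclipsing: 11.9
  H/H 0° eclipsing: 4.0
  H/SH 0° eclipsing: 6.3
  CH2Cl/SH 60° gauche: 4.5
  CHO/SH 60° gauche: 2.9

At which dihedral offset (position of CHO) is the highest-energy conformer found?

CHO at 0° (eclipsed): SH(0°)/CHO(0°) eclipsed 11.9; H(120°)/H(120°) eclipsed 4.0; H(240°)/CH2Cl(240°) eclipsed 6.8 → 22.7 kJ/mol.
CHO at 60° (staggered): SH(0°)/CHO(60°) gauche 2.9; SH(0°)/CH2Cl(300°) gauche 4.5 → 7.4 kJ/mol.
CHO at 120° (eclipsed): SH(0°)/CH2Cl(0°) eclipsed 12.4; H(120°)/CHO(120°) eclipsed 6.5; H(240°)/H(240°) eclipsed 4.0 → 22.9 kJ/mol.
CHO at 180° (staggered): SH(0°)/CH2Cl(60°) gauche 4.5 → 4.5 kJ/mol.
CHO at 240° (eclipsed): SH(0°)/H(0°) eclipsed 6.3; H(120°)/CH2Cl(120°) eclipsed 6.8; H(240°)/CHO(240°) eclipsed 6.5 → 19.6 kJ/mol.
CHO at 300° (staggered): SH(0°)/CHO(300°) gauche 2.9 → 2.9 kJ/mol.
The maximum (22.9 kJ/mol) occurs with CHO at 120°.

120°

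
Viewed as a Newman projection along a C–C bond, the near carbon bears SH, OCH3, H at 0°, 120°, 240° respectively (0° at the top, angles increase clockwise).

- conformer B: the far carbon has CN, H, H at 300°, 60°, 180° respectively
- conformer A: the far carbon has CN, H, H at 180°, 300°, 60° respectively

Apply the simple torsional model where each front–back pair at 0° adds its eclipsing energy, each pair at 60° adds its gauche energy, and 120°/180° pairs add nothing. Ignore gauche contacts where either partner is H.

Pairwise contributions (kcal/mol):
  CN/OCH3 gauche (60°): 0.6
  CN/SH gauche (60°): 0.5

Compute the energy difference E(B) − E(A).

-0.1 kcal/mol

B (staggered): SH–CN gauche; 0.5 = 0.5 kcal/mol.
A (staggered): OCH3–CN gauche; 0.6 = 0.6 kcal/mol.
E(B) − E(A) = 0.5 − 0.6 = -0.1 kcal/mol.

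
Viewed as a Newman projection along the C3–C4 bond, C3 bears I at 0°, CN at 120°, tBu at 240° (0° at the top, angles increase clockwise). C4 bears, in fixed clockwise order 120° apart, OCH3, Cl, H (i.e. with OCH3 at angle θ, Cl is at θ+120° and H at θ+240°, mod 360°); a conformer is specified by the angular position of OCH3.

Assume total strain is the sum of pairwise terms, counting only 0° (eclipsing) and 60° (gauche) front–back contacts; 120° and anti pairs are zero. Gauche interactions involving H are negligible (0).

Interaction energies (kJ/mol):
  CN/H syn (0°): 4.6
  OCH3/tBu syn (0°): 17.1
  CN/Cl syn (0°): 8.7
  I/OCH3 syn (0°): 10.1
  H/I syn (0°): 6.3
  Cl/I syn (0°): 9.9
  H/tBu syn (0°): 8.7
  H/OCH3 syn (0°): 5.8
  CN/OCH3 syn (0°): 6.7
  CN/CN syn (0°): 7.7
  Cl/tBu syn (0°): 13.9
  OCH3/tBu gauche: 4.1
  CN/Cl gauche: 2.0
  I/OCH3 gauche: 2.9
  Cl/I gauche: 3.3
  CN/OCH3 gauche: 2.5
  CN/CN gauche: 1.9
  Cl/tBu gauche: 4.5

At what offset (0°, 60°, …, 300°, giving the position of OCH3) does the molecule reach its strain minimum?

OCH3 at 0° (eclipsed): I(0°)/OCH3(0°) eclipsed 10.1; CN(120°)/Cl(120°) eclipsed 8.7; tBu(240°)/H(240°) eclipsed 8.7 → 27.5 kJ/mol.
OCH3 at 60° (staggered): I(0°)/OCH3(60°) gauche 2.9; CN(120°)/OCH3(60°) gauche 2.5; CN(120°)/Cl(180°) gauche 2.0; tBu(240°)/Cl(180°) gauche 4.5 → 11.9 kJ/mol.
OCH3 at 120° (eclipsed): I(0°)/H(0°) eclipsed 6.3; CN(120°)/OCH3(120°) eclipsed 6.7; tBu(240°)/Cl(240°) eclipsed 13.9 → 26.9 kJ/mol.
OCH3 at 180° (staggered): I(0°)/Cl(300°) gauche 3.3; CN(120°)/OCH3(180°) gauche 2.5; tBu(240°)/OCH3(180°) gauche 4.1; tBu(240°)/Cl(300°) gauche 4.5 → 14.4 kJ/mol.
OCH3 at 240° (eclipsed): I(0°)/Cl(0°) eclipsed 9.9; CN(120°)/H(120°) eclipsed 4.6; tBu(240°)/OCH3(240°) eclipsed 17.1 → 31.6 kJ/mol.
OCH3 at 300° (staggered): I(0°)/OCH3(300°) gauche 2.9; I(0°)/Cl(60°) gauche 3.3; CN(120°)/Cl(60°) gauche 2.0; tBu(240°)/OCH3(300°) gauche 4.1 → 12.3 kJ/mol.
The minimum (11.9 kJ/mol) occurs with OCH3 at 60°.

60°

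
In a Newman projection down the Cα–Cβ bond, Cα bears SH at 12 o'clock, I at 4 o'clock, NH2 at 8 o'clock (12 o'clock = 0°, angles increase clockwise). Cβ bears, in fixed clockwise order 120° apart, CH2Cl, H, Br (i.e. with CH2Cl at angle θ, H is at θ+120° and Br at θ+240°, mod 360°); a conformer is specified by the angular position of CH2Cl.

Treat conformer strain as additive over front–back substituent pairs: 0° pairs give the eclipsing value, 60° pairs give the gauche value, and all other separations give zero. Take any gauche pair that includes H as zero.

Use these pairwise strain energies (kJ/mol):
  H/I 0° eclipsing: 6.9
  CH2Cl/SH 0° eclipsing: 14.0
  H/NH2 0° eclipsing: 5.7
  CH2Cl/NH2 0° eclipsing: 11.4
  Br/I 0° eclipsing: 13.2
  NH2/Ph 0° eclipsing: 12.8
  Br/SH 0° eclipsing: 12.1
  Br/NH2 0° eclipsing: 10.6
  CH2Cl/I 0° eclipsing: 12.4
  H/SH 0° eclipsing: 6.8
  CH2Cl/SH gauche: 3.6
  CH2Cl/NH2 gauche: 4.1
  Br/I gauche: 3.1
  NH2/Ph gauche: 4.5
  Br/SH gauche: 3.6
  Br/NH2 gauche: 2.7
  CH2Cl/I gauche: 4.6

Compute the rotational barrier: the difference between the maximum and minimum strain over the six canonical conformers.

18.0 kJ/mol

CH2Cl at 0° (eclipsed): SH(0°)/CH2Cl(0°) eclipsed 14.0; I(120°)/H(120°) eclipsed 6.9; NH2(240°)/Br(240°) eclipsed 10.6 → 31.5 kJ/mol.
CH2Cl at 60° (staggered): SH(0°)/CH2Cl(60°) gauche 3.6; SH(0°)/Br(300°) gauche 3.6; I(120°)/CH2Cl(60°) gauche 4.6; NH2(240°)/Br(300°) gauche 2.7 → 14.5 kJ/mol.
CH2Cl at 120° (eclipsed): SH(0°)/Br(0°) eclipsed 12.1; I(120°)/CH2Cl(120°) eclipsed 12.4; NH2(240°)/H(240°) eclipsed 5.7 → 30.2 kJ/mol.
CH2Cl at 180° (staggered): SH(0°)/Br(60°) gauche 3.6; I(120°)/CH2Cl(180°) gauche 4.6; I(120°)/Br(60°) gauche 3.1; NH2(240°)/CH2Cl(180°) gauche 4.1 → 15.4 kJ/mol.
CH2Cl at 240° (eclipsed): SH(0°)/H(0°) eclipsed 6.8; I(120°)/Br(120°) eclipsed 13.2; NH2(240°)/CH2Cl(240°) eclipsed 11.4 → 31.4 kJ/mol.
CH2Cl at 300° (staggered): SH(0°)/CH2Cl(300°) gauche 3.6; I(120°)/Br(180°) gauche 3.1; NH2(240°)/CH2Cl(300°) gauche 4.1; NH2(240°)/Br(180°) gauche 2.7 → 13.5 kJ/mol.
Max at 0° (31.5 kJ/mol), min at 300° (13.5 kJ/mol); barrier = 18.0 kJ/mol.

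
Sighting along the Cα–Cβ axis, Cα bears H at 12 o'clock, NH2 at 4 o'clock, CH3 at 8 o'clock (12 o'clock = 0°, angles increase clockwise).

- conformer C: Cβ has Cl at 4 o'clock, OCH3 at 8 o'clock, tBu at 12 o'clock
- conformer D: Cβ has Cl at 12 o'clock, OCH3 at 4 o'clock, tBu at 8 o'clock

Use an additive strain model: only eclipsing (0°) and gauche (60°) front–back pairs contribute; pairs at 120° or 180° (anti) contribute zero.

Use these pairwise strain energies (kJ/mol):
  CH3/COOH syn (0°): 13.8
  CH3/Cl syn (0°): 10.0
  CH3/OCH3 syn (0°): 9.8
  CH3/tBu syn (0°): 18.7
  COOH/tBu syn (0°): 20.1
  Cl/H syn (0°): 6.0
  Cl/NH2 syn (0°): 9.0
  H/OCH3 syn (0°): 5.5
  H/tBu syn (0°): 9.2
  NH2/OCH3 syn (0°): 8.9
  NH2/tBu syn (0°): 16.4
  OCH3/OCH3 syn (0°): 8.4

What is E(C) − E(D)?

-5.6 kJ/mol

C is eclipsed. H at 0° is eclipsed with tBu at 0° (9.2); NH2 at 120° is eclipsed with Cl at 120° (9.0); CH3 at 240° is eclipsed with OCH3 at 240° (9.8). Total 28.0 kJ/mol.
D is eclipsed. H at 0° is eclipsed with Cl at 0° (6.0); NH2 at 120° is eclipsed with OCH3 at 120° (8.9); CH3 at 240° is eclipsed with tBu at 240° (18.7). Total 33.6 kJ/mol.
E(C) − E(D) = 28.0 − 33.6 = -5.6 kJ/mol.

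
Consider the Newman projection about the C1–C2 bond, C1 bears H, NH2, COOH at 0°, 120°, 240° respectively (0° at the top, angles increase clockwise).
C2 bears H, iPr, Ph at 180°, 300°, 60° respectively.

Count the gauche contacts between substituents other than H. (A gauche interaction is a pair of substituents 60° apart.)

2

Non-H gauche pairs: NH2(120°)/Ph(60°); COOH(240°)/iPr(300°) — 2 interactions.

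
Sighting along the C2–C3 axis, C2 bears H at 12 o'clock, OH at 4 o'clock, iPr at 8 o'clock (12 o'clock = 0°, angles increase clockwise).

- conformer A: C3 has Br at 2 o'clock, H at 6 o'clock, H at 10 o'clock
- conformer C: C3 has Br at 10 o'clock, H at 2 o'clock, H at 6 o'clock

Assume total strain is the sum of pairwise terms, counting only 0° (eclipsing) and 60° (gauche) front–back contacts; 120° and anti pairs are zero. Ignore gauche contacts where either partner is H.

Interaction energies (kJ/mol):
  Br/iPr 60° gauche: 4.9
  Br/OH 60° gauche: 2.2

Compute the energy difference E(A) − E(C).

-2.7 kJ/mol

A is staggered. OH at 120° is gauche with Br at 60° (2.2). Total 2.2 kJ/mol.
C is staggered. iPr at 240° is gauche with Br at 300° (4.9). Total 4.9 kJ/mol.
E(A) − E(C) = 2.2 − 4.9 = -2.7 kJ/mol.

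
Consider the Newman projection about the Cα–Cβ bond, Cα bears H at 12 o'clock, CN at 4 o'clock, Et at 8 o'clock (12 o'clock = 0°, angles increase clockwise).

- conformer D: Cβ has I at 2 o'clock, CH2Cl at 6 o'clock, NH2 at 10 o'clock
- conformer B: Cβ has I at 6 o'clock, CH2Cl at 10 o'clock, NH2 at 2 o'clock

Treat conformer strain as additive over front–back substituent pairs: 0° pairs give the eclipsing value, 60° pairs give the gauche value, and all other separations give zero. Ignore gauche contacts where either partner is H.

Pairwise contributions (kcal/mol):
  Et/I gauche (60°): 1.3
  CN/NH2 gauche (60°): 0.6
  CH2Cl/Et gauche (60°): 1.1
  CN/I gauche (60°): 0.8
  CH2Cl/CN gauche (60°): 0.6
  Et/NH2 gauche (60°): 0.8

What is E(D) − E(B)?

D (staggered): CN(120°)/I(60°) gauche 0.8; CN(120°)/CH2Cl(180°) gauche 0.6; Et(240°)/CH2Cl(180°) gauche 1.1; Et(240°)/NH2(300°) gauche 0.8 → 3.3 kcal/mol.
B (staggered): CN(120°)/I(180°) gauche 0.8; CN(120°)/NH2(60°) gauche 0.6; Et(240°)/I(180°) gauche 1.3; Et(240°)/CH2Cl(300°) gauche 1.1 → 3.8 kcal/mol.
E(D) − E(B) = 3.3 − 3.8 = -0.5 kcal/mol.

-0.5 kcal/mol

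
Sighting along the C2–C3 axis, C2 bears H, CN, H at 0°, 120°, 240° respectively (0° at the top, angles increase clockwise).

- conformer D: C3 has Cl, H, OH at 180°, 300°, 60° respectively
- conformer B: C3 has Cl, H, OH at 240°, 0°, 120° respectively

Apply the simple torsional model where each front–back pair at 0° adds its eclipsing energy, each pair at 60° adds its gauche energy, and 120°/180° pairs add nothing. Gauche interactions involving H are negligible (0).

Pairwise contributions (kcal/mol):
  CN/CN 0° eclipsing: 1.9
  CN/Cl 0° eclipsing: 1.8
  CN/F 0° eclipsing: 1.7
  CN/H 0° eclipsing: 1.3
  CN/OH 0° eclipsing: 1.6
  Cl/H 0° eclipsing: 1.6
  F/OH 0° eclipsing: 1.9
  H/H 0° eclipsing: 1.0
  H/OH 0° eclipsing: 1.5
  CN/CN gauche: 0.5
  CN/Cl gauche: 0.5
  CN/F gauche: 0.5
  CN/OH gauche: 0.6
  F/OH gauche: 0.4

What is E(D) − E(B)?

-3.1 kcal/mol

D is staggered. CN at 120° is gauche with Cl at 180° (0.5); CN at 120° is gauche with OH at 60° (0.6). Total 1.1 kcal/mol.
B is eclipsed. H at 0° is eclipsed with H at 0° (1.0); CN at 120° is eclipsed with OH at 120° (1.6); H at 240° is eclipsed with Cl at 240° (1.6). Total 4.2 kcal/mol.
E(D) − E(B) = 1.1 − 4.2 = -3.1 kcal/mol.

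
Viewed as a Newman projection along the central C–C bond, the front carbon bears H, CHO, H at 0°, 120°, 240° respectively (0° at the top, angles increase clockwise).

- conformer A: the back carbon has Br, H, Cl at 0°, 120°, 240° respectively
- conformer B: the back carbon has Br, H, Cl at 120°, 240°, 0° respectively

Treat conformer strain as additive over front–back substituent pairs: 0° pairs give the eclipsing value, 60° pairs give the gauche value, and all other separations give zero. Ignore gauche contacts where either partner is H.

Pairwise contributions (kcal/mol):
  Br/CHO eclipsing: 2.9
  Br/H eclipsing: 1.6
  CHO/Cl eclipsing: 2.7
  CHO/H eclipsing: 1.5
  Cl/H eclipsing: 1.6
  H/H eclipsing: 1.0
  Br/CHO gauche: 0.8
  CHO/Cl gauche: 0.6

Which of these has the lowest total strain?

A (eclipsed): H–Br eclipsed, CHO–H eclipsed, H–Cl eclipsed; 1.6 + 1.5 + 1.6 = 4.7 kcal/mol.
B (eclipsed): H–Cl eclipsed, CHO–Br eclipsed, H–H eclipsed; 1.6 + 2.9 + 1.0 = 5.5 kcal/mol.
A has the lowest total (4.7 kcal/mol).

A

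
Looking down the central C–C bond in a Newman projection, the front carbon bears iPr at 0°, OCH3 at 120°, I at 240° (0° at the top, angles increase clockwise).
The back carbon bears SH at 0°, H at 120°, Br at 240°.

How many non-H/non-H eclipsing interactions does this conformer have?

Non-H eclipsing pairs: iPr(0°)/SH(0°); I(240°)/Br(240°) — 2 interactions.

2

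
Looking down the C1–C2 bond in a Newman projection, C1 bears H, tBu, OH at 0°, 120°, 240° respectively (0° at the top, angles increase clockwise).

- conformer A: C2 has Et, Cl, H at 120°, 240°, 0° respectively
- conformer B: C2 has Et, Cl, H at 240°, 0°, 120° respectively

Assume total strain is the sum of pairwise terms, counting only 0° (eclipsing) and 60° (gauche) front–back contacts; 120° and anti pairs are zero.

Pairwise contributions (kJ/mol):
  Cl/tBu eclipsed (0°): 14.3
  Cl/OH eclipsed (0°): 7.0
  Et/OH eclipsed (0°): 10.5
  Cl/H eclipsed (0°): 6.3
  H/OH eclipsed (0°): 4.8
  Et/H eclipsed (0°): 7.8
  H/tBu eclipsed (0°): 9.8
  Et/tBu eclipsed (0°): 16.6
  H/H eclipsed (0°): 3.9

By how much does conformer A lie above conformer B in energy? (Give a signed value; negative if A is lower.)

A (eclipsed): H(0°)/H(0°) eclipsed 3.9; tBu(120°)/Et(120°) eclipsed 16.6; OH(240°)/Cl(240°) eclipsed 7.0 → 27.5 kJ/mol.
B (eclipsed): H(0°)/Cl(0°) eclipsed 6.3; tBu(120°)/H(120°) eclipsed 9.8; OH(240°)/Et(240°) eclipsed 10.5 → 26.6 kJ/mol.
E(A) − E(B) = 27.5 − 26.6 = +0.9 kJ/mol.

+0.9 kJ/mol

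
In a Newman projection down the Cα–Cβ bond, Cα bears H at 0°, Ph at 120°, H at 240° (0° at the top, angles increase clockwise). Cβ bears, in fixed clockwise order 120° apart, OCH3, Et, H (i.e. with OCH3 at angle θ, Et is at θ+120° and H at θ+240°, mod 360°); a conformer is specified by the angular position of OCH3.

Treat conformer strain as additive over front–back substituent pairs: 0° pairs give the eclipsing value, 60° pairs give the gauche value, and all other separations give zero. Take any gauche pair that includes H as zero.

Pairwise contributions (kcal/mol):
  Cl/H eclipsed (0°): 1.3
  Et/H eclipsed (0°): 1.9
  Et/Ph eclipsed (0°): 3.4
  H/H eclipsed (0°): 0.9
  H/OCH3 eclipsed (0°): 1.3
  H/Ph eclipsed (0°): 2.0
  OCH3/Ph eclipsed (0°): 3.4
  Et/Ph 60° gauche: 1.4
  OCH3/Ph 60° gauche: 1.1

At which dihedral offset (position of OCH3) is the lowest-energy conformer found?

180°

OCH3 at 0° is eclipsed. H at 0° is eclipsed with OCH3 at 0° (1.3); Ph at 120° is eclipsed with Et at 120° (3.4); H at 240° is eclipsed with H at 240° (0.9). Total 5.6 kcal/mol.
OCH3 at 60° is staggered. Ph at 120° is gauche with OCH3 at 60° (1.1); Ph at 120° is gauche with Et at 180° (1.4). Total 2.5 kcal/mol.
OCH3 at 120° is eclipsed. H at 0° is eclipsed with H at 0° (0.9); Ph at 120° is eclipsed with OCH3 at 120° (3.4); H at 240° is eclipsed with Et at 240° (1.9). Total 6.2 kcal/mol.
OCH3 at 180° is staggered. Ph at 120° is gauche with OCH3 at 180° (1.1). Total 1.1 kcal/mol.
OCH3 at 240° is eclipsed. H at 0° is eclipsed with Et at 0° (1.9); Ph at 120° is eclipsed with H at 120° (2.0); H at 240° is eclipsed with OCH3 at 240° (1.3). Total 5.2 kcal/mol.
OCH3 at 300° is staggered. Ph at 120° is gauche with Et at 60° (1.4). Total 1.4 kcal/mol.
The minimum (1.1 kcal/mol) occurs with OCH3 at 180°.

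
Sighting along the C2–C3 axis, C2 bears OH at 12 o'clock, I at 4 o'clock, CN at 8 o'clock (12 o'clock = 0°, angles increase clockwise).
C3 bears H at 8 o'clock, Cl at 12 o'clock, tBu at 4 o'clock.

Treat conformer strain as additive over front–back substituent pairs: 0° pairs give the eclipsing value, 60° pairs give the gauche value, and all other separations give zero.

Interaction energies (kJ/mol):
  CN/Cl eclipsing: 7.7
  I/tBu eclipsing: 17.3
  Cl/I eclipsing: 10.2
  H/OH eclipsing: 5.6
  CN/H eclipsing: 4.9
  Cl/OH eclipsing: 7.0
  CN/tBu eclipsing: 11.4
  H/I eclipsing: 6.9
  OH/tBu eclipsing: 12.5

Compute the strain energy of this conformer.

This conformer (eclipsed): OH–Cl eclipsed, I–tBu eclipsed, CN–H eclipsed; 7.0 + 17.3 + 4.9 = 29.2 kJ/mol.

29.2 kJ/mol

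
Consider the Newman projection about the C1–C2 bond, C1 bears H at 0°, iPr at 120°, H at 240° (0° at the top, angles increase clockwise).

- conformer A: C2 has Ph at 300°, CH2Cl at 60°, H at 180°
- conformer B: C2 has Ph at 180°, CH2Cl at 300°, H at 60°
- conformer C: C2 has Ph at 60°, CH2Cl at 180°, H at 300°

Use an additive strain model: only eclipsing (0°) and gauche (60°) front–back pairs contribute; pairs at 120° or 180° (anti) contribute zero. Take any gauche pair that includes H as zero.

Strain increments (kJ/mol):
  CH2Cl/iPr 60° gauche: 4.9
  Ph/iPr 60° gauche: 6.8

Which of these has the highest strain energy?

C

A (staggered): iPr(120°)/CH2Cl(60°) gauche 4.9 → 4.9 kJ/mol.
B (staggered): iPr(120°)/Ph(180°) gauche 6.8 → 6.8 kJ/mol.
C (staggered): iPr(120°)/Ph(60°) gauche 6.8; iPr(120°)/CH2Cl(180°) gauche 4.9 → 11.7 kJ/mol.
C has the highest total (11.7 kJ/mol).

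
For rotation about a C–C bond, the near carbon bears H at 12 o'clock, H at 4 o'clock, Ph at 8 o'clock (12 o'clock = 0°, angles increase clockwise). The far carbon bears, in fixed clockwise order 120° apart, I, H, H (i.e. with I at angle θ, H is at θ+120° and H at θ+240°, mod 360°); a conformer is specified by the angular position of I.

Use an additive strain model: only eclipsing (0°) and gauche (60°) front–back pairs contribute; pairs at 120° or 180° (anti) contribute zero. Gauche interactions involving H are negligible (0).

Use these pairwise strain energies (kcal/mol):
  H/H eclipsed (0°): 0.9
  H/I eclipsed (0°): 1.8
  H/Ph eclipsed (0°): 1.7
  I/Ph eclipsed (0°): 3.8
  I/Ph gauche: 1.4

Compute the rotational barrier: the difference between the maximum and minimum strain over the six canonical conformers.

I at 0° is eclipsed. H at 0° is eclipsed with I at 0° (1.8); H at 120° is eclipsed with H at 120° (0.9); Ph at 240° is eclipsed with H at 240° (1.7). Total 4.4 kcal/mol.
I at 60° (staggered): no non-H gauche contacts → 0.0 kcal/mol.
I at 120° is eclipsed. H at 0° is eclipsed with H at 0° (0.9); H at 120° is eclipsed with I at 120° (1.8); Ph at 240° is eclipsed with H at 240° (1.7). Total 4.4 kcal/mol.
I at 180° is staggered. Ph at 240° is gauche with I at 180° (1.4). Total 1.4 kcal/mol.
I at 240° is eclipsed. H at 0° is eclipsed with H at 0° (0.9); H at 120° is eclipsed with H at 120° (0.9); Ph at 240° is eclipsed with I at 240° (3.8). Total 5.6 kcal/mol.
I at 300° is staggered. Ph at 240° is gauche with I at 300° (1.4). Total 1.4 kcal/mol.
Max at 240° (5.6 kcal/mol), min at 60° (0.0 kcal/mol); barrier = 5.6 kcal/mol.

5.6 kcal/mol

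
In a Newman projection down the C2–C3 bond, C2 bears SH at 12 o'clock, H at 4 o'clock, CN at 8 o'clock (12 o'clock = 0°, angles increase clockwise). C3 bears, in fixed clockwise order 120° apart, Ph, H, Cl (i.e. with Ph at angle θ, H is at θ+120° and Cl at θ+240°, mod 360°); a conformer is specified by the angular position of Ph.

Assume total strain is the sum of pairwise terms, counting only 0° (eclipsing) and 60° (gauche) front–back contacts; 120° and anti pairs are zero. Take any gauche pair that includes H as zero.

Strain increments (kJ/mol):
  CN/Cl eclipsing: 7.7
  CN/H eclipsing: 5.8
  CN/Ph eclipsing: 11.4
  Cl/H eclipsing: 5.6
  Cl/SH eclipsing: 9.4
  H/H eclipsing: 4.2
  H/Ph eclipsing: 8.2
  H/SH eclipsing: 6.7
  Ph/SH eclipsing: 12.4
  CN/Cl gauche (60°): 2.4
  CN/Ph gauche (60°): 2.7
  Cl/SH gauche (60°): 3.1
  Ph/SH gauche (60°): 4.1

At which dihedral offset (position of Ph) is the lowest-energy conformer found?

180°

Ph at 0° (eclipsed): SH–Ph eclipsed, H–H eclipsed, CN–Cl eclipsed; 12.4 + 4.2 + 7.7 = 24.3 kJ/mol.
Ph at 60° (staggered): SH–Ph gauche, SH–Cl gauche, CN–Cl gauche; 4.1 + 3.1 + 2.4 = 9.6 kJ/mol.
Ph at 120° (eclipsed): SH–Cl eclipsed, H–Ph eclipsed, CN–H eclipsed; 9.4 + 8.2 + 5.8 = 23.4 kJ/mol.
Ph at 180° (staggered): SH–Cl gauche, CN–Ph gauche; 3.1 + 2.7 = 5.8 kJ/mol.
Ph at 240° (eclipsed): SH–H eclipsed, H–Cl eclipsed, CN–Ph eclipsed; 6.7 + 5.6 + 11.4 = 23.7 kJ/mol.
Ph at 300° (staggered): SH–Ph gauche, CN–Ph gauche, CN–Cl gauche; 4.1 + 2.7 + 2.4 = 9.2 kJ/mol.
The minimum (5.8 kJ/mol) occurs with Ph at 180°.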